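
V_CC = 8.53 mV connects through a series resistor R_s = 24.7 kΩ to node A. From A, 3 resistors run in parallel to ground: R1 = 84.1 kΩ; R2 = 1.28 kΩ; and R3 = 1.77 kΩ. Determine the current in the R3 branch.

Combine the parallel branches: R_p = (1/84.1 + 1/1.28 + 1/1.77)⁻¹ = 0.7363 kΩ.
Node voltage V_A = V_CC · R_p/(R_s + R_p) = 8.53 × 0.02895 = 0.2469 mV.
I(R3) = V_A / R3 = 0.2469/1.77 = 0.1395 µA.
(Check via current divider: I_total = 0.3353 µA; share G_k/ΣG = 0.4160 → same result.)

I ≈ 0.140 µA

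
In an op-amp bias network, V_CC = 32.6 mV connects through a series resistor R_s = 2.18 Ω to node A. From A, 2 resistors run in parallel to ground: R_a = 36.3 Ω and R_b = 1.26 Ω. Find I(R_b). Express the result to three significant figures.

Combine the parallel branches: R_p = (1/36.3 + 1/1.26)⁻¹ = 1.218 Ω.
V_A by voltage divider: V_A = 32.6 × 1.218/(2.18 + 1.218) = 11.68 mV.
I(R_b) = V_A / R_b = 11.68/1.26 = 9.273 mA.
(Check via current divider: I_total = 9.595 mA; share G_k/ΣG = 0.9665 → same result.)

I ≈ 9.27 mA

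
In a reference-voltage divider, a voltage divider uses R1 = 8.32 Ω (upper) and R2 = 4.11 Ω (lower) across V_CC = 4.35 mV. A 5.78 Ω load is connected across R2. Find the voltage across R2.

The load sits in parallel with R2, giving an effective lower resistance R2' = R2·R_L/(R2+R_L) = 2.402 Ω.
Now apply the divider: V_out = 4.35 × 0.2240 = 0.9745 mV.

V_out ≈ 0.975 mV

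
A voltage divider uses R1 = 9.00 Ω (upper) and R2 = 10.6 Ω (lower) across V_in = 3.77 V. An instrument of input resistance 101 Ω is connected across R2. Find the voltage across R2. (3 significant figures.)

V_out ≈ 1.95 V

R2 ‖ R_L = (10.6 × 101)/(10.6 + 101) = 9.593 Ω.
Now apply the divider: V_out = 3.77 × 0.5160 = 1.945 V.
(Unloaded it would be 2.04 V; the load pulls it down.)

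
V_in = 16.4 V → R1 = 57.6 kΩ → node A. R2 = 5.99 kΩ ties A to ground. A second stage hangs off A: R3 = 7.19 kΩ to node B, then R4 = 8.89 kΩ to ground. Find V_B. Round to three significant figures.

Node A sees R2 in parallel with the series input of stage 2, R3 + R4 = 16.08 kΩ.
R2 ‖ (R3+R4) = 4.364 kΩ.
V_A = 16.4 × 4.364/(57.6 + 4.364) = 1.155 V.
V_B = V_A × 0.5529 = 0.6386 V.

V_B ≈ 0.639 V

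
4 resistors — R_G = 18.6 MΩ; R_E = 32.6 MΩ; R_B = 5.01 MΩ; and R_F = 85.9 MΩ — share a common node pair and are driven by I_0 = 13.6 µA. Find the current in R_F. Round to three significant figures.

I ≈ 0.535 µA

Total conductance ΣG = 1/18.6 + 1/32.6 + 1/5.01 + 1/85.9 = 0.2957 (units of 1/MΩ).
R_F takes the fraction G_k/ΣG = 0.01164/0.2957 = 0.03937, so I = 13.6 × 0.03937 = 0.5355 µA.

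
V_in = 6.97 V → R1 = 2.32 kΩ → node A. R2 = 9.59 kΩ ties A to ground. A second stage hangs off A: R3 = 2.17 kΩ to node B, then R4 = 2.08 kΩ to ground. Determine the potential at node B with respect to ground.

Looking into the second stage from A: R3 + R4 = 4.250 kΩ appears in parallel with R2.
R2 ‖ (R3+R4) = 2.945 kΩ.
So V_A = 6.97 × 0.5593 = 3.899 V.
V_B = V_A × 0.4894 = 1.908 V.

V_B ≈ 1.91 V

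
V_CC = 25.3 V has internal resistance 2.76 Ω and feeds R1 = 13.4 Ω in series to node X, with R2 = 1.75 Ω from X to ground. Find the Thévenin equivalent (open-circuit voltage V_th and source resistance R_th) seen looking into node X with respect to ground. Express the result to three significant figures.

R1' = 2.76 + 13.4 = 16.16 Ω (source resistance + R1).
With X open, the divider is unloaded: V_th = 25.3 × 1.75/17.91 = 2.472 V.
With V_CC suppressed (replaced by a short), R_th = R1' ‖ R2 = (16.16 × 1.75)/(16.16 + 1.75) = 1.579 Ω.

V_th ≈ 2.47 V, R_th ≈ 1.58 Ω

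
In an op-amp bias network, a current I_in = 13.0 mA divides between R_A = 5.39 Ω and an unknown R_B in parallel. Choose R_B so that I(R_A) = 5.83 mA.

R_B ≈ 4.38 Ω

Two-branch current divider: I_A = I_in · R_B/(R_A + R_B).
With f = 0.4485, R_B = R_A · f/(1−f) = 5.39 × 0.8131 = 4.383 Ω.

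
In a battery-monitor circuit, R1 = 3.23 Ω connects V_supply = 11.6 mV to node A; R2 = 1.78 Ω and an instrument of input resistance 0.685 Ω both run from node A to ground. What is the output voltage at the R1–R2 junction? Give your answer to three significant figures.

V_out ≈ 1.54 mV

R2 ‖ R_L = (1.78 × 0.685)/(1.78 + 0.685) = 0.4946 Ω.
Voltage divider with the loaded lower leg: V_out = 11.6 × 0.4946/(3.23 + 0.4946) = 11.6 × 0.1328 = 1.541 mV.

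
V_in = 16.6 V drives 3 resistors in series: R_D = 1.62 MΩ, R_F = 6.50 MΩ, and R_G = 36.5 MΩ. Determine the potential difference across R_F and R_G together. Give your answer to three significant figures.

V ≈ 16.0 V

Total series resistance ΣR = 1.62 + 6.50 + 36.5 = 44.62 MΩ.
R_{R_F..R_G} = 6.50 + 36.5 = 43.00 MΩ.
V = V_in · R/ΣR = 16.6 × 0.9637 = 16.00 V.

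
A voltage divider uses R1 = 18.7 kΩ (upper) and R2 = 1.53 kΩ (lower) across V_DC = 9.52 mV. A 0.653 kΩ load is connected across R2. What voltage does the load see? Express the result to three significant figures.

V_out ≈ 0.227 mV

R2 ‖ R_L = (1.53 × 0.653)/(1.53 + 0.653) = 0.4577 kΩ.
Now apply the divider: V_out = 9.52 × 0.02389 = 0.2274 mV.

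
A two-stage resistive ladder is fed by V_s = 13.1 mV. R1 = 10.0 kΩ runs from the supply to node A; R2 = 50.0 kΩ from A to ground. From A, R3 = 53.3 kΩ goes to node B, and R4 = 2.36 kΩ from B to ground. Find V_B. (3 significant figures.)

Looking into the second stage from A: R3 + R4 = 55.66 kΩ appears in parallel with R2.
R2 ‖ (R3+R4) = 26.34 kΩ.
So V_A = 13.1 × 0.7248 = 9.495 mV.
V_B = V_A × 0.04240 = 0.4026 mV.

V_B ≈ 0.403 mV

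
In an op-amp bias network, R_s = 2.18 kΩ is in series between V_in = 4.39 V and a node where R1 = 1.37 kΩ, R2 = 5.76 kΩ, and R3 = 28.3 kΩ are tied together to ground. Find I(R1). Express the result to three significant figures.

Equivalent of the parallel group: R_p = 1.065 kΩ.
Node voltage V_A = V_in · R_p/(R_s + R_p) = 4.39 × 0.3282 = 1.441 V.
I(R1) = V_A / R1 = 1.441/1.37 = 1.052 mA.

I ≈ 1.05 mA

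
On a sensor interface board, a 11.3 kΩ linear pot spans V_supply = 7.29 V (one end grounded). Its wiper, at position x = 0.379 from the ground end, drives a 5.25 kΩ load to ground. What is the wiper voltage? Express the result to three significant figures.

V_out ≈ 1.83 V

The pot divides into 7.017 kΩ above the wiper and 4.283 kΩ below.
Lower segment in parallel with the load: 4.283 ‖ 5.25 = 2.359 kΩ.
V_out = 7.29 × 2.359/(7.017 + 2.359) = 1.834 V.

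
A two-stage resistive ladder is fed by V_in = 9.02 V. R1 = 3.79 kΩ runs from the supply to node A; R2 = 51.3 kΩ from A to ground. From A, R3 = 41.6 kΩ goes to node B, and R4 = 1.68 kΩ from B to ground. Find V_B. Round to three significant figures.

V_B ≈ 0.301 V

The second stage (R3 + R4 = 43.28 kΩ) loads node A in parallel with R2.
Effective lower resistance at A: R2 ‖ 43.28 = 23.47 kΩ.
First divider: V_A = V_in · 23.47/(3.79 + 23.47) = 7.766 V.
Then the unloaded second divider: V_B = V_A × R4/(R3+R4) = 7.766 × 0.03882 = 0.3015 V.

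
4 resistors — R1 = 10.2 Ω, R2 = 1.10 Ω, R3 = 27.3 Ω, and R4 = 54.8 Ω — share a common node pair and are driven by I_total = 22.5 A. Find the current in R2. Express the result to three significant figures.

ΣG = 1/10.2 + 1/1.10 + 1/27.3 + 1/54.8 = 1.062.
R2 takes the fraction G_k/ΣG = 0.9091/1.062 = 0.8560, so I = 22.5 × 0.8560 = 19.26 A.

I ≈ 19.3 A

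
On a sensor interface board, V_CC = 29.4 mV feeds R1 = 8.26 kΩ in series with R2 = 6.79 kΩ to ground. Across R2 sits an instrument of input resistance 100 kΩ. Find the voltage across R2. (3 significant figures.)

V_out ≈ 12.8 mV

R2 ‖ R_L = (6.79 × 100)/(6.79 + 100) = 6.358 kΩ.
Voltage divider with the loaded lower leg: V_out = 29.4 × 6.358/(8.26 + 6.358) = 29.4 × 0.4350 = 12.79 mV.
(Unloaded it would be 13.3 mV; the load pulls it down.)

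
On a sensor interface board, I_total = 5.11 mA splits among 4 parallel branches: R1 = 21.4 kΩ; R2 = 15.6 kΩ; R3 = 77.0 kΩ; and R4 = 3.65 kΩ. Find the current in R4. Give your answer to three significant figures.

I ≈ 3.52 mA

Conductances: ΣG = 1/21.4 + 1/15.6 + 1/77.0 + 1/3.65 = 0.3978 (1/kΩ).
Current divider: I(R4) = I_total · G_k/ΣG = 5.11 × (0.2740/0.3978) = 5.11 × 0.6887 = 3.519 mA.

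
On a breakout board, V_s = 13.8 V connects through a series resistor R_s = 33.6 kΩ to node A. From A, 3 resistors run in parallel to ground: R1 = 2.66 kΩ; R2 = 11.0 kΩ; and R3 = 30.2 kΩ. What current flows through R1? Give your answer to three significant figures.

I ≈ 0.291 mA

Parallel bank: R_p = 1/(1/2.66 + 1/11.0 + 1/30.2) = 2.000 kΩ.
V_A by voltage divider: V_A = 13.8 × 2.000/(33.6 + 2.000) = 0.7753 V.
Branch current I = V_A/R1 = 0.7753/2.66 = 0.2915 mA.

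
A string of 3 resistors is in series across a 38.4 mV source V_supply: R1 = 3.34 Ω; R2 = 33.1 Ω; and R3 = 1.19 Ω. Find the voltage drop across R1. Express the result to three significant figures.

V ≈ 3.41 mV

Total series resistance ΣR = 3.34 + 33.1 + 1.19 = 37.63 Ω.
Voltage divider: V = V_supply · (3.340 / 37.63) = 38.4 × 0.08876 = 3.408 mV.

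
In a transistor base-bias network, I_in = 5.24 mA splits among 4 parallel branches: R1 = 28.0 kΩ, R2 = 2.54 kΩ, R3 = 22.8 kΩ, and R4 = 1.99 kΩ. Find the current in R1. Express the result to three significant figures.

I ≈ 0.192 mA

ΣG = 1/28.0 + 1/2.54 + 1/22.8 + 1/1.99 = 0.9758.
Current divider: I(R1) = I_in · G_k/ΣG = 5.24 × (0.03571/0.9758) = 5.24 × 0.03660 = 0.1918 mA.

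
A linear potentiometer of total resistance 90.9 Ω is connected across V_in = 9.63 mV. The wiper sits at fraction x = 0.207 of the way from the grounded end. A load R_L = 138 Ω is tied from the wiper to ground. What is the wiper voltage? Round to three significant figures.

V_out ≈ 1.80 mV

Lower segment x·R_p = 18.82 Ω; upper segment (1−x)·R_p = 72.08 Ω.
Lower segment in parallel with the load: 18.82 ‖ 138 = 16.56 Ω.
V_out = 9.63 × 16.56/(72.08 + 16.56) = 1.799 mV.
(Unloaded: V_out = x·V_in = 1.99 mV.)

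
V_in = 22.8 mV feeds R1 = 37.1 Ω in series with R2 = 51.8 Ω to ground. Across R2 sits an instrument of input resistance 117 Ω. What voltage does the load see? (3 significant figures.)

V_out ≈ 11.2 mV

First combine the lower leg with the load: R2 ‖ R_L = 35.90 Ω.
Then V_out = V_in · R2'/(R1 + R2') = 22.8 × 35.90/73.00 = 11.21 mV.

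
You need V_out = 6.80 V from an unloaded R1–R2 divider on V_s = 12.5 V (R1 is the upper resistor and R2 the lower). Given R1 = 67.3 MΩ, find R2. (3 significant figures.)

R2 ≈ 80.3 MΩ

V_out/V_s = R2/(R1+R2) = 0.5440.
R2 = R1 · 0.5440/(1 − 0.5440) = 80.29 MΩ.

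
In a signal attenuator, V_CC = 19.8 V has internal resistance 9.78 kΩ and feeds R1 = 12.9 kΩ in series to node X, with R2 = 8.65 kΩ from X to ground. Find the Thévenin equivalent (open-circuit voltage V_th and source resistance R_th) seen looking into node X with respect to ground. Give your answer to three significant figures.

R1' = 9.78 + 12.9 = 22.68 kΩ (source resistance + R1).
V_th is the unloaded tap voltage: V_CC · R2/(R1'+R2) = 19.8 × 0.2761 = 5.467 V.
With V_CC suppressed (replaced by a short), R_th = R1' ‖ R2 = (22.68 × 8.65)/(22.68 + 8.65) = 6.262 kΩ.

V_th ≈ 5.47 V, R_th ≈ 6.26 kΩ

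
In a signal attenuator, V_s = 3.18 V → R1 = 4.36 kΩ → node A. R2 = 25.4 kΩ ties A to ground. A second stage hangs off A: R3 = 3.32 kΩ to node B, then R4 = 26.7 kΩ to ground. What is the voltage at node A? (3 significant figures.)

The second stage (R3 + R4 = 30.02 kΩ) loads node A in parallel with R2.
R2 ‖ (R3+R4) = 13.76 kΩ.
V_A = 3.18 × 13.76/(4.36 + 13.76) = 2.415 V.

V_A ≈ 2.41 V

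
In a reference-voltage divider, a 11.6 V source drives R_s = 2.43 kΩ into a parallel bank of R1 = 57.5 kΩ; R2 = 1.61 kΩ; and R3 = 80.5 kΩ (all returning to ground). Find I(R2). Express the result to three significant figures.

Combine the parallel branches: R_p = (1/57.5 + 1/1.61 + 1/80.5)⁻¹ = 1.536 kΩ.
V_A = 11.6 × 1.536/3.966 = 4.493 V.
Branch current I = V_A/R2 = 4.493/1.61 = 2.791 mA.

I ≈ 2.79 mA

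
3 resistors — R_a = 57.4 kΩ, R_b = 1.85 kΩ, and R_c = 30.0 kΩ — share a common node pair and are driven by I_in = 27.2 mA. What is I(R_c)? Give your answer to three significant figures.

I ≈ 1.53 mA

Conductances: ΣG = 1/57.4 + 1/1.85 + 1/30.0 = 0.5913 (1/kΩ).
By the current-divider rule, I = I_in · G_k/ΣG = 27.2 × 0.05637 = 1.533 mA.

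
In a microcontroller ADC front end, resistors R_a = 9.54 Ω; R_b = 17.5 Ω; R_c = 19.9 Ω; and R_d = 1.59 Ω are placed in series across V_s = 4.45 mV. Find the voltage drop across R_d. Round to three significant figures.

V ≈ 0.146 mV

Series total: ΣR = 9.54 + 17.5 + 19.9 + 1.59 = 48.53 Ω.
By the voltage-divider rule, V = 4.45 × 1.590/48.53 = 0.1458 mV.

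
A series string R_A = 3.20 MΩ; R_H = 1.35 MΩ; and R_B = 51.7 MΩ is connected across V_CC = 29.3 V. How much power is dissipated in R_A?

P ≈ 0.868 µW

Series current I = V_CC/ΣR = 29.3/56.25 = 0.5209 µA.
V(R_A) = I·R = 1.667 V; P = V·I = 1.667 × 0.5209 = 0.8682 µW.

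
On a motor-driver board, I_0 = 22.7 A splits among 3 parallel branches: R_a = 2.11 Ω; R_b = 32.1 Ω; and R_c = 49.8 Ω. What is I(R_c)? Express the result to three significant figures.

ΣG = 1/2.11 + 1/32.1 + 1/49.8 = 0.5252.
R_c takes the fraction G_k/ΣG = 0.02008/0.5252 = 0.03824, so I = 22.7 × 0.03824 = 0.8680 A.

I ≈ 0.868 A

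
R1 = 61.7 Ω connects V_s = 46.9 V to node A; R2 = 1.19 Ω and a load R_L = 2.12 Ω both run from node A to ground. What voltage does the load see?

First combine the lower leg with the load: R2 ‖ R_L = 0.7622 Ω.
Voltage divider with the loaded lower leg: V_out = 46.9 × 0.7622/(61.7 + 0.7622) = 46.9 × 0.01220 = 0.5723 V.

V_out ≈ 0.572 V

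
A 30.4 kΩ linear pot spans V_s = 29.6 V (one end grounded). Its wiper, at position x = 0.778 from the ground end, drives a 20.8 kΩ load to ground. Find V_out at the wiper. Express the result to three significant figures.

The pot divides into 6.749 kΩ above the wiper and 23.65 kΩ below.
Lower segment in parallel with the load: 23.65 ‖ 20.8 = 11.07 kΩ.
Loaded-divider output: V_out = 29.6 × 0.6212 = 18.39 V.

V_out ≈ 18.4 V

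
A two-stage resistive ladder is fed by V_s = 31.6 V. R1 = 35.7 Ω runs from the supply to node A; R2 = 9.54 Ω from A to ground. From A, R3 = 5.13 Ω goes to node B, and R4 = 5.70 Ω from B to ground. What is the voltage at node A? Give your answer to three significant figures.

Node A sees R2 in parallel with the series input of stage 2, R3 + R4 = 10.83 Ω.
R2 ‖ (R3+R4) = 5.072 Ω.
V_A = 31.6 × 5.072/(35.7 + 5.072) = 3.931 V.

V_A ≈ 3.93 V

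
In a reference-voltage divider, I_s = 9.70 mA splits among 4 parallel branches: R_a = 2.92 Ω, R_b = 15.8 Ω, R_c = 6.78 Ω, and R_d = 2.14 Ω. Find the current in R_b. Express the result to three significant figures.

Conductances: ΣG = 1/2.92 + 1/15.8 + 1/6.78 + 1/2.14 = 1.021 (1/Ω).
R_b takes the fraction G_k/ΣG = 0.06329/1.021 = 0.06202, so I = 9.70 × 0.06202 = 0.6016 mA.

I ≈ 0.602 mA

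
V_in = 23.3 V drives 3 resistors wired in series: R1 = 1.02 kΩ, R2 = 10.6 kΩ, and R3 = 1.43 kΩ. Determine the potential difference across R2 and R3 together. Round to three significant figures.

V ≈ 21.5 V

Series total: ΣR = 1.02 + 10.6 + 1.43 = 13.05 kΩ.
R_{R2..R3} = 10.6 + 1.43 = 12.03 kΩ.
By the voltage-divider rule, V = 23.3 × 12.03/13.05 = 21.48 V.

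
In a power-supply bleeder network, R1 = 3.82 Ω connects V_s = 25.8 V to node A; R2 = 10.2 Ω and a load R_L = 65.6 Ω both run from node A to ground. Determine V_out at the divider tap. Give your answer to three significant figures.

The load sits in parallel with R2, giving an effective lower resistance R2' = R2·R_L/(R2+R_L) = 8.827 Ω.
Voltage divider with the loaded lower leg: V_out = 25.8 × 8.827/(3.82 + 8.827) = 25.8 × 0.6980 = 18.01 V.

V_out ≈ 18.0 V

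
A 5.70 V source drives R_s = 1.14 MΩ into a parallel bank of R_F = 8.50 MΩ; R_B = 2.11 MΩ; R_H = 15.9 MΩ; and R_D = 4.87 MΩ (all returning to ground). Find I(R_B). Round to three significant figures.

I ≈ 1.36 µA

Combine the parallel branches: R_p = (1/8.50 + 1/2.11 + 1/15.9 + 1/4.87)⁻¹ = 1.163 MΩ.
Node voltage V_A = V_s · R_p/(R_s + R_p) = 5.70 × 0.5050 = 2.879 V.
I(R_B) = V_A / R_B = 2.879/2.11 = 1.364 µA.
(Equivalently: I_total = 2.475 µA, then current-divider fraction G_k/ΣG = 0.5512.)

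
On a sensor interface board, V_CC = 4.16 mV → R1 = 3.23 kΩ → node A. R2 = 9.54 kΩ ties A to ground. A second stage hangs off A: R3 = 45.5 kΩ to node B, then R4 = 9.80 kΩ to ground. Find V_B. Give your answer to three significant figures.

V_B ≈ 0.528 mV

Looking into the second stage from A: R3 + R4 = 55.30 kΩ appears in parallel with R2.
Effective lower resistance at A: R2 ‖ 55.30 = 8.136 kΩ.
V_A = 4.16 × 8.136/(3.23 + 8.136) = 2.978 mV.
V_B = V_A × 0.1772 = 0.5277 mV.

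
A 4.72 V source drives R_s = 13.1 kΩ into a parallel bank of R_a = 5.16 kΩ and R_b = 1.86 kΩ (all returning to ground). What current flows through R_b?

Equivalent of the parallel group: R_p = 1.367 kΩ.
V_A = 4.72 × 1.367/14.47 = 0.4461 V.
Branch current I = V_A/R_b = 0.4461/1.86 = 0.2398 mA.

I ≈ 0.240 mA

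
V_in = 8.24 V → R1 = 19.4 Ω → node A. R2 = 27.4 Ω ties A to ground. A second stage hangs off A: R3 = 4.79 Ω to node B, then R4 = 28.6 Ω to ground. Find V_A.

The second stage (R3 + R4 = 33.39 Ω) loads node A in parallel with R2.
R2 ‖ (R3+R4) = 15.05 Ω.
First divider: V_A = V_in · 15.05/(19.4 + 15.05) = 3.600 V.

V_A ≈ 3.60 V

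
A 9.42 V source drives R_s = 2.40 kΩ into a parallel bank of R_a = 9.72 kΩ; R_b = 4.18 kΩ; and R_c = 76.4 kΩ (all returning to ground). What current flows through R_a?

Equivalent of the parallel group: R_p = 2.815 kΩ.
V_A by voltage divider: V_A = 9.42 × 2.815/(2.40 + 2.815) = 5.085 V.
Branch current I = V_A/R_a = 5.085/9.72 = 0.5232 mA.

I ≈ 0.523 mA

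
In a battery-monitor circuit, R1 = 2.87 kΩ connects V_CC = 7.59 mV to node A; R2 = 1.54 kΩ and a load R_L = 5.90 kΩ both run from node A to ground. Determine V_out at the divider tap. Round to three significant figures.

The load sits in parallel with R2, giving an effective lower resistance R2' = R2·R_L/(R2+R_L) = 1.221 kΩ.
Now apply the divider: V_out = 7.59 × 0.2985 = 2.266 mV.
(Unloaded it would be 2.65 mV; the load pulls it down.)

V_out ≈ 2.27 mV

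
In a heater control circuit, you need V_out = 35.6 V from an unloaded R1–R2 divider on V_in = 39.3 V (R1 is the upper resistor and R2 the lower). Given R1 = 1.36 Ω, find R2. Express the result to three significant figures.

Required fraction k = V_out/V_in = 0.9059.
R2 = R1 · 0.9059/(1 − 0.9059) = 13.09 Ω.

R2 ≈ 13.1 Ω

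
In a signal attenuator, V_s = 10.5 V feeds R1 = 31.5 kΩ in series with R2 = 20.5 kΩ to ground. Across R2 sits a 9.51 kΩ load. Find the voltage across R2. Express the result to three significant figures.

The load sits in parallel with R2, giving an effective lower resistance R2' = R2·R_L/(R2+R_L) = 6.496 kΩ.
Then V_out = V_s · R2'/(R1 + R2') = 10.5 × 6.496/38.00 = 1.795 V.

V_out ≈ 1.80 V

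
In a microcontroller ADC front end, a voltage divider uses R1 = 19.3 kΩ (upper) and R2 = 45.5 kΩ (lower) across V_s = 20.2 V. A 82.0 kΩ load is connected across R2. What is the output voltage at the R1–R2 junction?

The load sits in parallel with R2, giving an effective lower resistance R2' = R2·R_L/(R2+R_L) = 29.26 kΩ.
Then V_out = V_s · R2'/(R1 + R2') = 20.2 × 29.26/48.56 = 12.17 V.
(Unloaded it would be 14.2 V; the load pulls it down.)

V_out ≈ 12.2 V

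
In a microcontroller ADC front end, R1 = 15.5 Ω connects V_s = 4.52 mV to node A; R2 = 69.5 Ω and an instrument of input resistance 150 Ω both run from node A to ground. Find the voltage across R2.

V_out ≈ 3.41 mV

First combine the lower leg with the load: R2 ‖ R_L = 47.49 Ω.
Now apply the divider: V_out = 4.52 × 0.7539 = 3.408 mV.
(Unloaded it would be 3.70 mV; the load pulls it down.)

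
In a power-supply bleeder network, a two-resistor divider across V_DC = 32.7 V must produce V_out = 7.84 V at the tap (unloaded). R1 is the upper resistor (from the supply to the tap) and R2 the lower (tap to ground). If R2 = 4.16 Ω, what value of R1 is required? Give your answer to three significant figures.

Required fraction k = V_out/V_DC = 0.2398.
R1 = R2·(1/k − 1) = 4.16 × 3.171 = 13.19 Ω.

R1 ≈ 13.2 Ω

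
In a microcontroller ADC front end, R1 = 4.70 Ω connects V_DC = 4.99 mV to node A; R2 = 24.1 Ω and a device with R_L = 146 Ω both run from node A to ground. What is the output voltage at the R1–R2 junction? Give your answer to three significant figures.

V_out ≈ 4.07 mV

The load sits in parallel with R2, giving an effective lower resistance R2' = R2·R_L/(R2+R_L) = 20.69 Ω.
Now apply the divider: V_out = 4.99 × 0.8149 = 4.066 mV.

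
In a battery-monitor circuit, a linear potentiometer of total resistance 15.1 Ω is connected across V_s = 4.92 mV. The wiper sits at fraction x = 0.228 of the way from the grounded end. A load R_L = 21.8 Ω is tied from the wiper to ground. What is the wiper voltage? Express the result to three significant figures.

V_out ≈ 1.00 mV

Split the track: R_lower = x·R_p = 3.443 Ω, R_upper = (1−x)·R_p = 11.66 Ω.
R_L loads the lower segment: effective lower R = 2.973 Ω.
Loaded-divider output: V_out = 4.92 × 0.2032 = 0.9999 mV.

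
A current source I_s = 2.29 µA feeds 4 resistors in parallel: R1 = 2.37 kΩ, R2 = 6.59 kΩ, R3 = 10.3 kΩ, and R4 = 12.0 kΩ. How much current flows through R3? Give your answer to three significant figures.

Conductances: ΣG = 1/2.37 + 1/6.59 + 1/10.3 + 1/12.0 = 0.7541 (1/kΩ).
R3 takes the fraction G_k/ΣG = 0.09709/0.7541 = 0.1287, so I = 2.29 × 0.1287 = 0.2948 µA.

I ≈ 0.295 µA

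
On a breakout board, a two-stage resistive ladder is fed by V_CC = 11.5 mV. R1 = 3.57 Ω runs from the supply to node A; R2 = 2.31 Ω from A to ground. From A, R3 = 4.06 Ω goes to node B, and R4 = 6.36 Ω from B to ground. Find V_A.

Node A sees R2 in parallel with the series input of stage 2, R3 + R4 = 10.42 Ω.
Effective lower resistance at A: R2 ‖ 10.42 = 1.891 Ω.
So V_A = 11.5 × 0.3463 = 3.982 mV.

V_A ≈ 3.98 mV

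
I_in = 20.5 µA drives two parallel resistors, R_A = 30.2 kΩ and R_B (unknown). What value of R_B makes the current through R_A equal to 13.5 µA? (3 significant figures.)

Two-branch current divider: I_A = I_in · R_B/(R_A + R_B).
13.5/20.5 = R_B/(R_A + R_B) → R_B = R_A · (0.6585)/(1 − 0.6585) = 30.2 × 1.929 = 58.24 kΩ.

R_B ≈ 58.2 kΩ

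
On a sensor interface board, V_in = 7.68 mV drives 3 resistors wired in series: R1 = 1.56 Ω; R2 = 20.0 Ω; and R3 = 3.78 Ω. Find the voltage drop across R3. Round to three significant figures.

ΣR = 1.56 + 20.0 + 3.78 = 25.34 Ω.
Voltage divider: V = V_in · (3.780 / 25.34) = 7.68 × 0.1492 = 1.146 mV.

V ≈ 1.15 mV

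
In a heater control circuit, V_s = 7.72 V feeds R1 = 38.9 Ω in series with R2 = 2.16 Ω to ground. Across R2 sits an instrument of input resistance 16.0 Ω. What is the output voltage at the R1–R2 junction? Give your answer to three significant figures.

V_out ≈ 0.360 V

First combine the lower leg with the load: R2 ‖ R_L = 1.903 Ω.
Now apply the divider: V_out = 7.72 × 0.04664 = 0.3601 V.
(Unloaded it would be 0.406 V; the load pulls it down.)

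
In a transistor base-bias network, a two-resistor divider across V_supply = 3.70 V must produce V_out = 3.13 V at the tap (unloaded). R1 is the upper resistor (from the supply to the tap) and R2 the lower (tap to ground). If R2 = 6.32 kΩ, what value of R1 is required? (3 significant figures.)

R1 ≈ 1.15 kΩ

The divider ratio is R2/(R1+R2) = 3.13/3.70 = 0.8459.
Rearranging, R1 = R2·(1−k)/k = 6.32 × 0.1821 = 1.151 kΩ.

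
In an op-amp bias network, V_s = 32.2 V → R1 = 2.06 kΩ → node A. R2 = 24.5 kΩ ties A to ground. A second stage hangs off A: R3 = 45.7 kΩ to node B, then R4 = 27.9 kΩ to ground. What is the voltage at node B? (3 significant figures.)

Node A sees R2 in parallel with the series input of stage 2, R3 + R4 = 73.60 kΩ.
Effective lower resistance at A: R2 ‖ 73.60 = 18.38 kΩ.
First divider: V_A = V_s · 18.38/(2.06 + 18.38) = 28.95 V.
V_B = V_A × 0.3791 = 10.98 V.

V_B ≈ 11.0 V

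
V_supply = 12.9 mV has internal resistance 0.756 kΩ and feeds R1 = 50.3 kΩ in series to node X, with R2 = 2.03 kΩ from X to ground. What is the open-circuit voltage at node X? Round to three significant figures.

V_th ≈ 0.493 mV

R1' = 0.756 + 50.3 = 51.06 kΩ (source resistance + R1).
With X open, the divider is unloaded: V_th = 12.9 × 2.03/53.09 = 0.4933 mV.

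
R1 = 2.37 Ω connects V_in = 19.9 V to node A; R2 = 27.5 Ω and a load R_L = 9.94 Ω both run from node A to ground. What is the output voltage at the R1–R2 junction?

V_out ≈ 15.0 V

First combine the lower leg with the load: R2 ‖ R_L = 7.301 Ω.
Then V_out = V_in · R2'/(R1 + R2') = 19.9 × 7.301/9.671 = 15.02 V.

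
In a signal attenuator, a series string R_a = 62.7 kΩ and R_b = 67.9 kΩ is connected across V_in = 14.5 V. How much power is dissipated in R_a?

Series current I = V_in/ΣR = 14.5/130.6 = 0.1110 mA.
P(R_a) = I²·R_a = (0.1110)² × 62.7 = 0.7729 mW.

P ≈ 0.773 mW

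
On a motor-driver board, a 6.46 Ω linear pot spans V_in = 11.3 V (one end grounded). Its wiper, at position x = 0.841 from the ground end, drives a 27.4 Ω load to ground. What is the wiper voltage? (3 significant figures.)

V_out ≈ 9.21 V

Split the track: R_lower = x·R_p = 5.433 Ω, R_upper = (1−x)·R_p = 1.027 Ω.
R_L loads the lower segment: effective lower R = 4.534 Ω.
Loaded-divider output: V_out = 11.3 × 0.8153 = 9.213 V.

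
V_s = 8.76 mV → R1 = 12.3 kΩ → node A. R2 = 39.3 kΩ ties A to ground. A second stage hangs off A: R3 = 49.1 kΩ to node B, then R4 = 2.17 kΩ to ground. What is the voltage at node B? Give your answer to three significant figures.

V_B ≈ 0.239 mV

Node A sees R2 in parallel with the series input of stage 2, R3 + R4 = 51.27 kΩ.
R2 ‖ (R3+R4) = 22.25 kΩ.
V_A = 8.76 × 22.25/(12.3 + 22.25) = 5.641 mV.
V_B = V_A × 0.04232 = 0.2388 mV.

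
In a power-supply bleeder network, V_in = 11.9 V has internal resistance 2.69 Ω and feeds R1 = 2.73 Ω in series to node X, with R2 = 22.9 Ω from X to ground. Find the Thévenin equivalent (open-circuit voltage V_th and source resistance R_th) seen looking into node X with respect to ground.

V_th ≈ 9.62 V, R_th ≈ 4.38 Ω

R1' = 2.69 + 2.73 = 5.420 Ω (source resistance + R1).
V_th is the unloaded tap voltage: V_in · R2/(R1'+R2) = 11.9 × 0.8086 = 9.623 V.
Looking into X with the source shorted: R_th = R1'·R2/(R1'+R2) = 5.420 × 22.9/28.32 = 4.383 Ω.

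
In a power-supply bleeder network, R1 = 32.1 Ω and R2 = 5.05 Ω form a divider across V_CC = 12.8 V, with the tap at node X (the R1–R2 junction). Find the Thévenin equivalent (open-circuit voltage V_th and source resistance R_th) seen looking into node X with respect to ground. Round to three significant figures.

V_th ≈ 1.74 V, R_th ≈ 4.36 Ω

With X open, the divider is unloaded: V_th = 12.8 × 5.05/37.15 = 1.740 V.
Looking into X with the source shorted: R_th = R1·R2/(R1+R2) = 32.10 × 5.05/37.15 = 4.364 Ω.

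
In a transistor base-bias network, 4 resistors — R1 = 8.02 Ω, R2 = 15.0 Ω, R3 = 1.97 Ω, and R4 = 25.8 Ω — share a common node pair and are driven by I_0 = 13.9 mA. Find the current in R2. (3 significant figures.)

I ≈ 1.26 mA

Conductances: ΣG = 1/8.02 + 1/15.0 + 1/1.97 + 1/25.8 = 0.7377 (1/Ω).
Current divider: I(R2) = I_0 · G_k/ΣG = 13.9 × (0.06667/0.7377) = 13.9 × 0.09037 = 1.256 mA.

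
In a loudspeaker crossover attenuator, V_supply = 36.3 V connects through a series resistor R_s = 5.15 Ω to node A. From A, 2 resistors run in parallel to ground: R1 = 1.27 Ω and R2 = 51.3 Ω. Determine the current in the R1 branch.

Parallel bank: R_p = 1/(1/1.27 + 1/51.3) = 1.239 Ω.
V_A = 36.3 × 1.239/6.389 = 7.041 V.
I(R1) = V_A / R1 = 7.041/1.27 = 5.544 A.
(Check via current divider: I_total = 5.681 A; share G_k/ΣG = 0.9758 → same result.)

I ≈ 5.54 A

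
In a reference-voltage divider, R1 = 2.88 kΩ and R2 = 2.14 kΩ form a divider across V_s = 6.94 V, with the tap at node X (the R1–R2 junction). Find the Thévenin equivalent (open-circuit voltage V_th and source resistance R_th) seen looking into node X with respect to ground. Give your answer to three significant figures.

V_th ≈ 2.96 V, R_th ≈ 1.23 kΩ

With X open, the divider is unloaded: V_th = 6.94 × 2.14/5.020 = 2.958 V.
With V_s suppressed (replaced by a short), R_th = R1 ‖ R2 = (2.880 × 2.14)/(2.880 + 2.14) = 1.228 kΩ.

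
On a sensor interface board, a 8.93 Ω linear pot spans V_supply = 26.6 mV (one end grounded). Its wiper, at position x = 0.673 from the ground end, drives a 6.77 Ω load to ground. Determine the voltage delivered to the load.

Split the track: R_lower = x·R_p = 6.010 Ω, R_upper = (1−x)·R_p = 2.920 Ω.
(x·R_p) ‖ R_L = 3.184 Ω.
Then V_out = V_supply · 3.184/(2.920 + 3.184) = 13.87 mV.
(Unloaded: V_out = x·V_supply = 17.9 mV.)

V_out ≈ 13.9 mV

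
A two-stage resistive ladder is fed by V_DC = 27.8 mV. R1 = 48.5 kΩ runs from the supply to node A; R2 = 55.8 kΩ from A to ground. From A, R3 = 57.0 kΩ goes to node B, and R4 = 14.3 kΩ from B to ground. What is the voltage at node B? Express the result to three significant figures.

Node A sees R2 in parallel with the series input of stage 2, R3 + R4 = 71.30 kΩ.
R2 ‖ (R3+R4) = 31.30 kΩ.
So V_A = 27.8 × 0.3922 = 10.90 mV.
Stage 2 is unloaded, so V_B = V_A · R4/(R3+R4) = 10.90 × 14.3/71.30 = 2.187 mV.

V_B ≈ 2.19 mV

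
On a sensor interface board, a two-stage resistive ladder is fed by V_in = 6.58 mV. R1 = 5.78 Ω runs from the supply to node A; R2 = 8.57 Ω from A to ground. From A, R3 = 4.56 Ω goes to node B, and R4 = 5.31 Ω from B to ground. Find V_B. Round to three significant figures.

V_B ≈ 1.57 mV

Node A sees R2 in parallel with the series input of stage 2, R3 + R4 = 9.870 Ω.
Effective lower resistance at A: R2 ‖ 9.870 = 4.587 Ω.
First divider: V_A = V_in · 4.587/(5.78 + 4.587) = 2.911 mV.
Then the unloaded second divider: V_B = V_A × R4/(R3+R4) = 2.911 × 0.5380 = 1.566 mV.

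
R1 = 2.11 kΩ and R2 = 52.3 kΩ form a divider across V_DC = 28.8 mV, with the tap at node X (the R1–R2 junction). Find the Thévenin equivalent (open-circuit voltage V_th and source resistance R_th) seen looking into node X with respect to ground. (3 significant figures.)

V_th ≈ 27.7 mV, R_th ≈ 2.03 kΩ

With X open, the divider is unloaded: V_th = 28.8 × 52.3/54.41 = 27.68 mV.
With V_DC suppressed (replaced by a short), R_th = R1 ‖ R2 = (2.110 × 52.3)/(2.110 + 52.3) = 2.028 kΩ.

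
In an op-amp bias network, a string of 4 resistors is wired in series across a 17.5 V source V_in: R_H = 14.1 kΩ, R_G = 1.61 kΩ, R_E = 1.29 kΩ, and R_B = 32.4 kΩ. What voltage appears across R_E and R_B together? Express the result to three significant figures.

Series total: ΣR = 14.1 + 1.61 + 1.29 + 32.4 = 49.40 kΩ.
R_{R_E..R_B} = 1.29 + 32.4 = 33.69 kΩ.
By the voltage-divider rule, V = 17.5 × 33.69/49.40 = 11.93 V.

V ≈ 11.9 V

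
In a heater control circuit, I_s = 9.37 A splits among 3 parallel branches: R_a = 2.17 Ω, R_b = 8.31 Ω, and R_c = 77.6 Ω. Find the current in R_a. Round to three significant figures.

Total conductance ΣG = 1/2.17 + 1/8.31 + 1/77.6 = 0.5941 (units of 1/Ω).
Current divider: I(R_a) = I_s · G_k/ΣG = 9.37 × (0.4608/0.5941) = 9.37 × 0.7757 = 7.269 A.

I ≈ 7.27 A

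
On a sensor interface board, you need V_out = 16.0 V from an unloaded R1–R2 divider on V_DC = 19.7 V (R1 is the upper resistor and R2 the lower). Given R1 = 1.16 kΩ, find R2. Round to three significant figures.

R2 ≈ 5.02 kΩ

The divider ratio is R2/(R1+R2) = 16.0/19.7 = 0.8122.
Rearranging, R2 = R1·k/(1−k) = 1.16 × 4.324 = 5.016 kΩ.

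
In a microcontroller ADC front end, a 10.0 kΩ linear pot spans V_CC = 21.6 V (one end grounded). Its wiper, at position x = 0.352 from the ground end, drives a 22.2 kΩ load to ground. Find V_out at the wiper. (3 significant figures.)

V_out ≈ 6.89 V

The pot divides into 6.480 kΩ above the wiper and 3.520 kΩ below.
Lower segment in parallel with the load: 3.520 ‖ 22.2 = 3.038 kΩ.
Then V_out = V_CC · 3.038/(6.480 + 3.038) = 6.895 V.
(Unloaded: V_out = x·V_CC = 7.60 V.)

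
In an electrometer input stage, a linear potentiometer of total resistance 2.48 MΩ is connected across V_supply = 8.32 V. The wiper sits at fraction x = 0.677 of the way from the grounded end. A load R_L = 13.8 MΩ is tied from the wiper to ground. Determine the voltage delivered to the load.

Split the track: R_lower = x·R_p = 1.679 MΩ, R_upper = (1−x)·R_p = 0.8010 MΩ.
(x·R_p) ‖ R_L = 1.497 MΩ.
Loaded-divider output: V_out = 8.32 × 0.6514 = 5.420 V.

V_out ≈ 5.42 V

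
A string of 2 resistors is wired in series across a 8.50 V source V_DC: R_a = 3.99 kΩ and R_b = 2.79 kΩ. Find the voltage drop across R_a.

ΣR = 3.99 + 2.79 = 6.780 kΩ.
Voltage divider: V = V_DC · (3.990 / 6.780) = 8.50 × 0.5885 = 5.002 V.

V ≈ 5.00 V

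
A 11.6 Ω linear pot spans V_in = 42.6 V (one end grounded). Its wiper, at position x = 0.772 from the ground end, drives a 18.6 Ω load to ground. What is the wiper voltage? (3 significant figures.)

V_out ≈ 29.6 V

Lower segment x·R_p = 8.955 Ω; upper segment (1−x)·R_p = 2.645 Ω.
R_L loads the lower segment: effective lower R = 6.045 Ω.
Loaded-divider output: V_out = 42.6 × 0.6956 = 29.63 V.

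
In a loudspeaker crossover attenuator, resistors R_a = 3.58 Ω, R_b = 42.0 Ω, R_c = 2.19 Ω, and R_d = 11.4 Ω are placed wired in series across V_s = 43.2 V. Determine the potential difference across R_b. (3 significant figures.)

V ≈ 30.7 V

Series total: ΣR = 3.58 + 42.0 + 2.19 + 11.4 = 59.17 Ω.
V = V_s · R/ΣR = 43.2 × 0.7098 = 30.66 V.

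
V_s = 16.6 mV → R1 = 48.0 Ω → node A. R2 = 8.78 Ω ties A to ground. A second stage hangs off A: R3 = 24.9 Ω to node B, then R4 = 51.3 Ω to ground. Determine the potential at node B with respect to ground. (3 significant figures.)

Looking into the second stage from A: R3 + R4 = 76.20 Ω appears in parallel with R2.
R2 ‖ (R3+R4) = 7.873 Ω.
So V_A = 16.6 × 0.1409 = 2.339 mV.
Then the unloaded second divider: V_B = V_A × R4/(R3+R4) = 2.339 × 0.6732 = 1.575 mV.

V_B ≈ 1.57 mV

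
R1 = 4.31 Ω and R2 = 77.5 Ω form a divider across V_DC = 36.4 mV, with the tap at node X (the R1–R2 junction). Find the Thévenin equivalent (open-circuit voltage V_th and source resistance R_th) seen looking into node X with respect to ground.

V_th is the unloaded tap voltage: V_DC · R2/(R1+R2) = 36.4 × 0.9473 = 34.48 mV.
Looking into X with the source shorted: R_th = R1·R2/(R1+R2) = 4.310 × 77.5/81.81 = 4.083 Ω.

V_th ≈ 34.5 mV, R_th ≈ 4.08 Ω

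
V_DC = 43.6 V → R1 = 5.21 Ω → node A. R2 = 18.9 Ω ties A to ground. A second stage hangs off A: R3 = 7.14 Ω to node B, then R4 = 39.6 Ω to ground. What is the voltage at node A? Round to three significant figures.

V_A ≈ 31.4 V

Looking into the second stage from A: R3 + R4 = 46.74 Ω appears in parallel with R2.
Effective lower resistance at A: R2 ‖ 46.74 = 13.46 Ω.
First divider: V_A = V_DC · 13.46/(5.21 + 13.46) = 31.43 V.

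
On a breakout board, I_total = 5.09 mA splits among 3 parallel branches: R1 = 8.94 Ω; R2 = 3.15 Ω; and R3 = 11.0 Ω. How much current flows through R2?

I ≈ 3.11 mA

Conductances: ΣG = 1/8.94 + 1/3.15 + 1/11.0 = 0.5202 (1/Ω).
By the current-divider rule, I = I_total · G_k/ΣG = 5.09 × 0.6102 = 3.106 mA.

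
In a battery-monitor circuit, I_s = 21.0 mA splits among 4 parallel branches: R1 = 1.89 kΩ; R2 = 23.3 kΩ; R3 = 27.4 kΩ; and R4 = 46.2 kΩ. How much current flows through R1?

I ≈ 17.6 mA

Conductances: ΣG = 1/1.89 + 1/23.3 + 1/27.4 + 1/46.2 = 0.6302 (1/kΩ).
By the current-divider rule, I = I_s · G_k/ΣG = 21.0 × 0.8396 = 17.63 mA.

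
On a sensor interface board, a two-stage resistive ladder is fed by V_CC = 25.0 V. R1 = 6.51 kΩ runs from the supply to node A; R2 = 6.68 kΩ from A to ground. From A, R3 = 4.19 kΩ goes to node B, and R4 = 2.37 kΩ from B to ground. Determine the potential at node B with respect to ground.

V_B ≈ 3.04 V

Node A sees R2 in parallel with the series input of stage 2, R3 + R4 = 6.560 kΩ.
Effective lower resistance at A: R2 ‖ 6.560 = 3.310 kΩ.
So V_A = 25.0 × 0.3370 = 8.426 V.
Then the unloaded second divider: V_B = V_A × R4/(R3+R4) = 8.426 × 0.3613 = 3.044 V.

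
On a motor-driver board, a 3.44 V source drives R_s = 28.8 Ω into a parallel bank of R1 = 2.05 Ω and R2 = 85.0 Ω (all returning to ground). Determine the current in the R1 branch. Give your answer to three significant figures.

I ≈ 0.109 A

Equivalent of the parallel group: R_p = 2.002 Ω.
V_A = 3.44 × 2.002/30.80 = 0.2236 V.
I(R1) = V_A / R1 = 0.2236/2.05 = 0.1091 A.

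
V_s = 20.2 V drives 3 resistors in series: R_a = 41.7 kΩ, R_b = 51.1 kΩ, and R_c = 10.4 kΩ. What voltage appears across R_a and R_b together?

V ≈ 18.2 V

Total series resistance ΣR = 41.7 + 51.1 + 10.4 = 103.2 kΩ.
R_{R_a..R_b} = 41.7 + 51.1 = 92.80 kΩ.
Voltage divider: V = V_s · (92.80 / 103.2) = 20.2 × 0.8992 = 18.16 V.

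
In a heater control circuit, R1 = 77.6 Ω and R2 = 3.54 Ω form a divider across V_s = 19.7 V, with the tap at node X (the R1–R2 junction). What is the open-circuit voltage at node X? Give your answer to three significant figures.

With X open, the divider is unloaded: V_th = 19.7 × 3.54/81.14 = 0.8595 V.

V_th ≈ 0.859 V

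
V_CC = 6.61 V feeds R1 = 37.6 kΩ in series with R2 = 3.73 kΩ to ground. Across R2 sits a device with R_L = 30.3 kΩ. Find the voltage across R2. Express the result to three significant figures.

V_out ≈ 0.536 V

The load sits in parallel with R2, giving an effective lower resistance R2' = R2·R_L/(R2+R_L) = 3.321 kΩ.
Now apply the divider: V_out = 6.61 × 0.08116 = 0.5365 V.
(Unloaded it would be 0.597 V; the load pulls it down.)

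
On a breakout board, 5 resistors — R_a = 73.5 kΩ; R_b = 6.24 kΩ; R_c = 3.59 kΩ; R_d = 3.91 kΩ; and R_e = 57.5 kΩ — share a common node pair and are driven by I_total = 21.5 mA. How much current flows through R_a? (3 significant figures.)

Total conductance ΣG = 1/73.5 + 1/6.24 + 1/3.59 + 1/3.91 + 1/57.5 = 0.7256 (units of 1/kΩ).
By the current-divider rule, I = I_total · G_k/ΣG = 21.5 × 0.01875 = 0.4032 mA.

I ≈ 0.403 mA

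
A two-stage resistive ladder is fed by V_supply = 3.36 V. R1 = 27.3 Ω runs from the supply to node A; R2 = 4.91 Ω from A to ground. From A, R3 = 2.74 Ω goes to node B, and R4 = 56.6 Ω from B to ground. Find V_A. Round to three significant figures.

V_A ≈ 0.479 V

The second stage (R3 + R4 = 59.34 Ω) loads node A in parallel with R2.
Effective lower resistance at A: R2 ‖ 59.34 = 4.535 Ω.
So V_A = 3.36 × 0.1424 = 0.4786 V.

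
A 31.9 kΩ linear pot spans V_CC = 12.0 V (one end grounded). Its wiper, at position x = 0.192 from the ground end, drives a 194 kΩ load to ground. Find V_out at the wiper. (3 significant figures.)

V_out ≈ 2.25 V

The pot divides into 25.78 kΩ above the wiper and 6.125 kΩ below.
R_L loads the lower segment: effective lower R = 5.937 kΩ.
Then V_out = V_CC · 5.937/(25.78 + 5.937) = 2.247 V.
(Unloaded: V_out = x·V_CC = 2.30 V.)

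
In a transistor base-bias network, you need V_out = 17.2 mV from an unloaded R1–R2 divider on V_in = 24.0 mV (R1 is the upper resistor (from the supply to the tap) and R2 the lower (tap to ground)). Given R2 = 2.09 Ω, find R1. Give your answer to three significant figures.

R1 ≈ 0.826 Ω

The divider ratio is R2/(R1+R2) = 17.2/24.0 = 0.7167.
R1 = R2·(1/k − 1) = 2.09 × 0.3953 = 0.8263 Ω.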